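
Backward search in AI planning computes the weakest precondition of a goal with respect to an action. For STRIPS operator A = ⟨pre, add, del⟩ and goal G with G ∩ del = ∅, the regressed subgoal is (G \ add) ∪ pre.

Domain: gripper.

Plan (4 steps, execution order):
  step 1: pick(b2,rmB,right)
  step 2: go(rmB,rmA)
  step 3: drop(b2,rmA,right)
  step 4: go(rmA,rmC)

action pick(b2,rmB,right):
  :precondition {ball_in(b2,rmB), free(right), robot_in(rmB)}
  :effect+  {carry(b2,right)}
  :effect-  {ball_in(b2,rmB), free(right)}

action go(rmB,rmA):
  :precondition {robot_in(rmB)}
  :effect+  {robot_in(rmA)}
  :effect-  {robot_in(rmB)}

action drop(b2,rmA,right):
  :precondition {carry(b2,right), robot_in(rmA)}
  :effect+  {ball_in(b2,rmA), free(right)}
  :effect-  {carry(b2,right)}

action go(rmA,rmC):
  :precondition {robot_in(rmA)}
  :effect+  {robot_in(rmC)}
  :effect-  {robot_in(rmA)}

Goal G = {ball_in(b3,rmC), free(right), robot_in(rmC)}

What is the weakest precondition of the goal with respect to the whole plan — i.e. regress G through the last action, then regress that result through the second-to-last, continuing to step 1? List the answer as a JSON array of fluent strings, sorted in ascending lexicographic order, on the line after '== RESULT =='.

Work backward from the goal:
  through step 4 (go(rmA,rmC)): drop {robot_in(rmC)}, keep {ball_in(b3,rmC), free(right)}, require {robot_in(rmA)}
    → {ball_in(b3,rmC), free(right), robot_in(rmA)}
  through step 3 (drop(b2,rmA,right)): drop {free(right)}, keep {ball_in(b3,rmC), robot_in(rmA)}, require {carry(b2,right), robot_in(rmA)}
    → {ball_in(b3,rmC), carry(b2,right), robot_in(rmA)}
  through step 2 (go(rmB,rmA)): drop {robot_in(rmA)}, keep {ball_in(b3,rmC), carry(b2,right)}, require {robot_in(rmB)}
    → {ball_in(b3,rmC), carry(b2,right), robot_in(rmB)}
  through step 1 (pick(b2,rmB,right)): drop {carry(b2,right)}, keep {ball_in(b3,rmC), robot_in(rmB)}, require {ball_in(b2,rmB), free(right), robot_in(rmB)}
    → {ball_in(b2,rmB), ball_in(b3,rmC), free(right), robot_in(rmB)}

== RESULT ==
["ball_in(b2,rmB)", "ball_in(b3,rmC)", "free(right)", "robot_in(rmB)"]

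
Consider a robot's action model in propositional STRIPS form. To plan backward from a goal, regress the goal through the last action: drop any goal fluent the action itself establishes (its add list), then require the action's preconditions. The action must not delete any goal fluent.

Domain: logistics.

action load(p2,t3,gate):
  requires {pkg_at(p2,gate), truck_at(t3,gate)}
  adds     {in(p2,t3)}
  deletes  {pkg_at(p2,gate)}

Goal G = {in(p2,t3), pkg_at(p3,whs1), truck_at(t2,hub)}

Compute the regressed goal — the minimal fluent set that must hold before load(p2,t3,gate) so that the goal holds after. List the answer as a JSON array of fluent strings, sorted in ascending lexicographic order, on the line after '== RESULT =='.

Compute (G \ add) ∪ pre:
  G ∩ del = {}  (empty — regression defined)
  G \ add = {in(p2,t3), pkg_at(p3,whs1), truck_at(t2,hub)} \ {in(p2,t3)} = {pkg_at(p3,whs1), truck_at(t2,hub)}
  ∪ pre   = {pkg_at(p3,whs1), truck_at(t2,hub)} ∪ {pkg_at(p2,gate), truck_at(t3,gate)}
          = {pkg_at(p2,gate), pkg_at(p3,whs1), truck_at(t2,hub), truck_at(t3,gate)}

== RESULT ==
["pkg_at(p2,gate)", "pkg_at(p3,whs1)", "truck_at(t2,hub)", "truck_at(t3,gate)"]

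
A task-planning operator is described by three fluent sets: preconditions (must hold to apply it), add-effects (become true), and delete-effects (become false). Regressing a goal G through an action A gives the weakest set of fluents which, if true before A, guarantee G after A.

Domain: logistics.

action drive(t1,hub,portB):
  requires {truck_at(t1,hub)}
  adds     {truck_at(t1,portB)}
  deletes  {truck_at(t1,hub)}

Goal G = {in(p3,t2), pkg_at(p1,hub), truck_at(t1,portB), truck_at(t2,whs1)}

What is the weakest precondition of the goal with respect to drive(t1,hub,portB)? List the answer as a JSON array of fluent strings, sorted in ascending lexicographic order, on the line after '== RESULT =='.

Compute (G \ add) ∪ pre:
  G ∩ del = {}  (empty — regression defined)
  G \ add = {in(p3,t2), pkg_at(p1,hub), truck_at(t1,portB), truck_at(t2,whs1)} \ {truck_at(t1,portB)} = {in(p3,t2), pkg_at(p1,hub), truck_at(t2,whs1)}
  ∪ pre   = {in(p3,t2), pkg_at(p1,hub), truck_at(t2,whs1)} ∪ {truck_at(t1,hub)}
          = {in(p3,t2), pkg_at(p1,hub), truck_at(t1,hub), truck_at(t2,whs1)}

== RESULT ==
["in(p3,t2)", "pkg_at(p1,hub)", "truck_at(t1,hub)", "truck_at(t2,whs1)"]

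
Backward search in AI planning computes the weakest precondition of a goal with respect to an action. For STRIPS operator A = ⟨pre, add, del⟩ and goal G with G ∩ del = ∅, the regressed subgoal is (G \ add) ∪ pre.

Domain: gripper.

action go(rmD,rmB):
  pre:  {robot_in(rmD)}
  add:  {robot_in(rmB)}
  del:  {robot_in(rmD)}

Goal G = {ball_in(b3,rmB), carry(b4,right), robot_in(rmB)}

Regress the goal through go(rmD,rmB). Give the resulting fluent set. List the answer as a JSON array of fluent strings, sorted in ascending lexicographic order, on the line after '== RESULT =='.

Compute (G \ add) ∪ pre:
  G ∩ del = {}  (empty — regression defined)
  G \ add = {ball_in(b3,rmB), carry(b4,right), robot_in(rmB)} \ {robot_in(rmB)} = {ball_in(b3,rmB), carry(b4,right)}
  ∪ pre   = {ball_in(b3,rmB), carry(b4,right)} ∪ {robot_in(rmD)}
          = {ball_in(b3,rmB), carry(b4,right), robot_in(rmD)}

== RESULT ==
["ball_in(b3,rmB)", "carry(b4,right)", "robot_in(rmD)"]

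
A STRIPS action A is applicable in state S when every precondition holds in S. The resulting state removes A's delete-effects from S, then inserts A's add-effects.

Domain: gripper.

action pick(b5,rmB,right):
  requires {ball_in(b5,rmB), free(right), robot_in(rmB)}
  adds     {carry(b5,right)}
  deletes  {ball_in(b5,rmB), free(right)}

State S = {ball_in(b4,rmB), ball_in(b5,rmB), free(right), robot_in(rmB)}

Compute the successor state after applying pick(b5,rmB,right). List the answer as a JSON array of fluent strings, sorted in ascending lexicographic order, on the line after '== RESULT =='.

Compute (S \ del) ∪ add:
  pre ⊆ S: {ball_in(b5,rmB), free(right), robot_in(rmB)} ⊆ S  — applicable
  S \ del = {ball_in(b4,rmB), robot_in(rmB)}
  ∪ add   = {ball_in(b4,rmB), carry(b5,right), robot_in(rmB)}

== RESULT ==
["ball_in(b4,rmB)", "carry(b5,right)", "robot_in(rmB)"]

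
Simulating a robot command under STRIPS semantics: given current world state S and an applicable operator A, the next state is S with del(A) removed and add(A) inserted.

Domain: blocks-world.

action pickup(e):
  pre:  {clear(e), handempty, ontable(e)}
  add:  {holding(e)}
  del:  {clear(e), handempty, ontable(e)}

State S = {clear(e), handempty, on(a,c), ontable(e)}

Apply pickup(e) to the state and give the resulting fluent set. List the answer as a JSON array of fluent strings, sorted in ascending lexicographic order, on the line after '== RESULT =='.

Progress:
  pre ⊆ S: {clear(e), handempty, ontable(e)} ⊆ S  — applicable
  S \ del = {on(a,c)}
  ∪ add   = {holding(e), on(a,c)}

== RESULT ==
["holding(e)", "on(a,c)"]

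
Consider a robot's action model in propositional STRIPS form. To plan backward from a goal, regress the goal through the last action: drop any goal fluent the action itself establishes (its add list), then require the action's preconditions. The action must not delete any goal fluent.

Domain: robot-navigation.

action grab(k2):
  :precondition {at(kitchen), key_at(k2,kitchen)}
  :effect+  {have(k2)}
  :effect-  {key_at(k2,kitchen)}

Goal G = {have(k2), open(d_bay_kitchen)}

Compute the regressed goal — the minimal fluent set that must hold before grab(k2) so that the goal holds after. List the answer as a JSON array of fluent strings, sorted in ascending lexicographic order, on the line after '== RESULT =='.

Compute (G \ add) ∪ pre:
  G ∩ del = {}  (empty — regression defined)
  G \ add = {have(k2), open(d_bay_kitchen)} \ {have(k2)} = {open(d_bay_kitchen)}
  ∪ pre   = {open(d_bay_kitchen)} ∪ {at(kitchen), key_at(k2,kitchen)}
          = {at(kitchen), key_at(k2,kitchen), open(d_bay_kitchen)}

== RESULT ==
["at(kitchen)", "key_at(k2,kitchen)", "open(d_bay_kitchen)"]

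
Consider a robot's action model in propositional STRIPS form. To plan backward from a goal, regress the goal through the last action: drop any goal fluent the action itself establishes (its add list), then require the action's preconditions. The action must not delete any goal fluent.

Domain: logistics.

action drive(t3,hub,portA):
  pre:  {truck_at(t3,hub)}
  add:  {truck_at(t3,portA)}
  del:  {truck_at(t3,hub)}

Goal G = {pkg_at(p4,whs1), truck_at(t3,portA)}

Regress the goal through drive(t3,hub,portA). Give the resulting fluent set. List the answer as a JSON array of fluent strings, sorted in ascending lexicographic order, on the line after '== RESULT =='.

Compute (G \ add) ∪ pre:
  G ∩ del = {}  (empty — regression defined)
  G \ add = {pkg_at(p4,whs1), truck_at(t3,portA)} \ {truck_at(t3,portA)} = {pkg_at(p4,whs1)}
  ∪ pre   = {pkg_at(p4,whs1)} ∪ {truck_at(t3,hub)}
          = {pkg_at(p4,whs1), truck_at(t3,hub)}

== RESULT ==
["pkg_at(p4,whs1)", "truck_at(t3,hub)"]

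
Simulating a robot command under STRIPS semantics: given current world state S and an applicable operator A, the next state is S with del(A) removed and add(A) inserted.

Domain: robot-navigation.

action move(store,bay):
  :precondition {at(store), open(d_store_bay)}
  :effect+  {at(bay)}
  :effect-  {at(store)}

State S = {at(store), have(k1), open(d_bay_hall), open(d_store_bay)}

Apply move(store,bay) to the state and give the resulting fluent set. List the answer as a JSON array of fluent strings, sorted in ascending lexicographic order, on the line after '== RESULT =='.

Progress:
  pre ⊆ S: {at(store), open(d_store_bay)} ⊆ S  — applicable
  S \ del = {have(k1), open(d_bay_hall), open(d_store_bay)}
  ∪ add   = {at(bay), have(k1), open(d_bay_hall), open(d_store_bay)}

== RESULT ==
["at(bay)", "have(k1)", "open(d_bay_hall)", "open(d_store_bay)"]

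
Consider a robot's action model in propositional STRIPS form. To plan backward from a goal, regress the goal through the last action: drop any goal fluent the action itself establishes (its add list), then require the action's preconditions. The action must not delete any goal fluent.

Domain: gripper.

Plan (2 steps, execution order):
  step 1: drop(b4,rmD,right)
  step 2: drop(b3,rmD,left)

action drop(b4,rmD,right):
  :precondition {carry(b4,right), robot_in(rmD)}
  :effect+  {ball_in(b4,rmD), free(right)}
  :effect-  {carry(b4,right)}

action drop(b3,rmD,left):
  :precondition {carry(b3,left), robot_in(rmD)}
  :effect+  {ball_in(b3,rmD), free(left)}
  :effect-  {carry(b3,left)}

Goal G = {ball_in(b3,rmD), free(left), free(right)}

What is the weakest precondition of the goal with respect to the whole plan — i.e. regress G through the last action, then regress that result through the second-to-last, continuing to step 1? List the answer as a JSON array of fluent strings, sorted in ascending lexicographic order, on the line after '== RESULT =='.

Regress step by step:
  through step 2 (drop(b3,rmD,left)): drop {ball_in(b3,rmD), free(left)}, keep {free(right)}, require {carry(b3,left), robot_in(rmD)}
    → {carry(b3,left), free(right), robot_in(rmD)}
  through step 1 (drop(b4,rmD,right)): drop {free(right)}, keep {carry(b3,left), robot_in(rmD)}, require {carry(b4,right), robot_in(rmD)}
    → {carry(b3,left), carry(b4,right), robot_in(rmD)}

== RESULT ==
["carry(b3,left)", "carry(b4,right)", "robot_in(rmD)"]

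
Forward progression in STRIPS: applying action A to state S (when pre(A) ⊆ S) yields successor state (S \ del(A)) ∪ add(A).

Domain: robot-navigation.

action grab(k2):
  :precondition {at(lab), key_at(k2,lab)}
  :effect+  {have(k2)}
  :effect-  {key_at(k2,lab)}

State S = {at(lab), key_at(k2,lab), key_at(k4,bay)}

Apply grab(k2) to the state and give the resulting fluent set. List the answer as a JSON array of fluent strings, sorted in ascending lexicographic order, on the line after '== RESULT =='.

Progress:
  pre ⊆ S: {at(lab), key_at(k2,lab)} ⊆ S  — applicable
  S \ del = {at(lab), key_at(k4,bay)}
  ∪ add   = {at(lab), have(k2), key_at(k4,bay)}

== RESULT ==
["at(lab)", "have(k2)", "key_at(k4,bay)"]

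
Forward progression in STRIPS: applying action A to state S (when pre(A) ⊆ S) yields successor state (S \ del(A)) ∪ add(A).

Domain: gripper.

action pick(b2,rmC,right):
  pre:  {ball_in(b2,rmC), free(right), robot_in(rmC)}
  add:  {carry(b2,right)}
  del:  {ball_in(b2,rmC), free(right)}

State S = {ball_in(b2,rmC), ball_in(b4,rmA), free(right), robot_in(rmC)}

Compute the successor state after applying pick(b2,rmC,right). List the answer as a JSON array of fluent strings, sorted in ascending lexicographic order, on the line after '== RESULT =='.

Progress:
  pre ⊆ S: {ball_in(b2,rmC), free(right), robot_in(rmC)} ⊆ S  — applicable
  S \ del = {ball_in(b4,rmA), robot_in(rmC)}
  ∪ add   = {ball_in(b4,rmA), carry(b2,right), robot_in(rmC)}

== RESULT ==
["ball_in(b4,rmA)", "carry(b2,right)", "robot_in(rmC)"]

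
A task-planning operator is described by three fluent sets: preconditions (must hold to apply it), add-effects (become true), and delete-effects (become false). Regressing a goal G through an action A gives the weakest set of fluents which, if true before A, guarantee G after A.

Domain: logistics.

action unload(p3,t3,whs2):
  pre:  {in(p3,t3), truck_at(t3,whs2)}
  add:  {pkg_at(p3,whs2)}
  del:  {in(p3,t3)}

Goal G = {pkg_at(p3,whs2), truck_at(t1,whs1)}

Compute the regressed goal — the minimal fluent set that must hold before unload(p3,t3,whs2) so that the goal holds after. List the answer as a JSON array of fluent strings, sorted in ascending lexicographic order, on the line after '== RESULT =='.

Compute (G \ add) ∪ pre:
  G ∩ del = {}  (empty — regression defined)
  G \ add = {pkg_at(p3,whs2), truck_at(t1,whs1)} \ {pkg_at(p3,whs2)} = {truck_at(t1,whs1)}
  ∪ pre   = {truck_at(t1,whs1)} ∪ {in(p3,t3), truck_at(t3,whs2)}
          = {in(p3,t3), truck_at(t1,whs1), truck_at(t3,whs2)}

== RESULT ==
["in(p3,t3)", "truck_at(t1,whs1)", "truck_at(t3,whs2)"]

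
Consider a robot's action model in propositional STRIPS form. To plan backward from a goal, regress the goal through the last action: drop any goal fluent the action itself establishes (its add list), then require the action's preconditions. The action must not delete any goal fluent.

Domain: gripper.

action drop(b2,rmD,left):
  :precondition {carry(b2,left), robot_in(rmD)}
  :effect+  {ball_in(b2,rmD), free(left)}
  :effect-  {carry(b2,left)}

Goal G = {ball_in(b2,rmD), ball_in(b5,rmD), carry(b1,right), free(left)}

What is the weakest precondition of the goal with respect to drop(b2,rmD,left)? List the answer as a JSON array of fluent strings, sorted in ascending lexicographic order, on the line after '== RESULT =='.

Compute (G \ add) ∪ pre:
  G ∩ del = {}  (empty — regression defined)
  G \ add = {ball_in(b2,rmD), ball_in(b5,rmD), carry(b1,right), free(left)} \ {ball_in(b2,rmD), free(left)} = {ball_in(b5,rmD), carry(b1,right)}
  ∪ pre   = {ball_in(b5,rmD), carry(b1,right)} ∪ {carry(b2,left), robot_in(rmD)}
          = {ball_in(b5,rmD), carry(b1,right), carry(b2,left), robot_in(rmD)}

== RESULT ==
["ball_in(b5,rmD)", "carry(b1,right)", "carry(b2,left)", "robot_in(rmD)"]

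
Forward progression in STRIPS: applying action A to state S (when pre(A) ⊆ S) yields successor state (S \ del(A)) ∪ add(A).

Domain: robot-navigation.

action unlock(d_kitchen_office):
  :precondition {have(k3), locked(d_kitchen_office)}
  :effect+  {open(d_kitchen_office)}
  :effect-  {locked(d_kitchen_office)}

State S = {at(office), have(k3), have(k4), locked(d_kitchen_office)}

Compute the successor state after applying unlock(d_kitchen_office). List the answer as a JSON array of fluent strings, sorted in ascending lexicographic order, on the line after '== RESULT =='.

Progress:
  pre ⊆ S: {have(k3), locked(d_kitchen_office)} ⊆ S  — applicable
  S \ del = {at(office), have(k3), have(k4)}
  ∪ add   = {at(office), have(k3), have(k4), open(d_kitchen_office)}

== RESULT ==
["at(office)", "have(k3)", "have(k4)", "open(d_kitchen_office)"]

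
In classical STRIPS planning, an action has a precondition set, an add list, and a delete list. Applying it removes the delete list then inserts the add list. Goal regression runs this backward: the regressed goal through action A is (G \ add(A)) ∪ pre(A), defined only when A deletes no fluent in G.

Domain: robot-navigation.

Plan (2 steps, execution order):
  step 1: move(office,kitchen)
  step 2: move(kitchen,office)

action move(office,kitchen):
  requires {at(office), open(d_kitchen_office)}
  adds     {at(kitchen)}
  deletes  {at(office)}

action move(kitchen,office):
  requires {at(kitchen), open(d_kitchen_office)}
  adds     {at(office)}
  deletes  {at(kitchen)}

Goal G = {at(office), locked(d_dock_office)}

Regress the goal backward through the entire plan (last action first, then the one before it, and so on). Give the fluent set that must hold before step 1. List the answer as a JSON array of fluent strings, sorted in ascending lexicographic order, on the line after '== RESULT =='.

Work backward from the goal:
  through step 2 (move(kitchen,office)): drop {at(office)}, keep {locked(d_dock_office)}, require {at(kitchen), open(d_kitchen_office)}
    → {at(kitchen), locked(d_dock_office), open(d_kitchen_office)}
  through step 1 (move(office,kitchen)): drop {at(kitchen)}, keep {locked(d_dock_office), open(d_kitchen_office)}, require {at(office), open(d_kitchen_office)}
    → {at(office), locked(d_dock_office), open(d_kitchen_office)}

== RESULT ==
["at(office)", "locked(d_dock_office)", "open(d_kitchen_office)"]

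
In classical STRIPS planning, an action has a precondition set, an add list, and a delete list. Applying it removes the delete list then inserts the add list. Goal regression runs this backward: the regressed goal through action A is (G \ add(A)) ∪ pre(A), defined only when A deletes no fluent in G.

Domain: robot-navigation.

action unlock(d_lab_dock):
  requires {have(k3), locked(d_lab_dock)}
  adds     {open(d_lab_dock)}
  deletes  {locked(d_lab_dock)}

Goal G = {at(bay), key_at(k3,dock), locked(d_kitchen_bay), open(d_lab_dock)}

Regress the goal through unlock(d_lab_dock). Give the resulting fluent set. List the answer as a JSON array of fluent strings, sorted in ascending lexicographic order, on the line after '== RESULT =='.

Compute (G \ add) ∪ pre:
  G ∩ del = {}  (empty — regression defined)
  G \ add = {at(bay), key_at(k3,dock), locked(d_kitchen_bay), open(d_lab_dock)} \ {open(d_lab_dock)} = {at(bay), key_at(k3,dock), locked(d_kitchen_bay)}
  ∪ pre   = {at(bay), key_at(k3,dock), locked(d_kitchen_bay)} ∪ {have(k3), locked(d_lab_dock)}
          = {at(bay), have(k3), key_at(k3,dock), locked(d_kitchen_bay), locked(d_lab_dock)}

== RESULT ==
["at(bay)", "have(k3)", "key_at(k3,dock)", "locked(d_kitchen_bay)", "locked(d_lab_dock)"]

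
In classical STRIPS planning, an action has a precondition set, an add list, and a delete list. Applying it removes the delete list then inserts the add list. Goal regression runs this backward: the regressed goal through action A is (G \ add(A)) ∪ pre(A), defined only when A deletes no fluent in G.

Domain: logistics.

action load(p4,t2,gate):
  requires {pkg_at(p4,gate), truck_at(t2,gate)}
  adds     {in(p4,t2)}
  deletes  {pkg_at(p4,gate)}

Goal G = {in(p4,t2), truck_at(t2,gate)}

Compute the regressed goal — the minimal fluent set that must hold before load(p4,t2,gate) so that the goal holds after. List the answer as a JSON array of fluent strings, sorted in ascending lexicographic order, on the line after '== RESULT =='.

Compute (G \ add) ∪ pre:
  G ∩ del = {}  (empty — regression defined)
  G \ add = {in(p4,t2), truck_at(t2,gate)} \ {in(p4,t2)} = {truck_at(t2,gate)}
  ∪ pre   = {truck_at(t2,gate)} ∪ {pkg_at(p4,gate), truck_at(t2,gate)}
          = {pkg_at(p4,gate), truck_at(t2,gate)}

== RESULT ==
["pkg_at(p4,gate)", "truck_at(t2,gate)"]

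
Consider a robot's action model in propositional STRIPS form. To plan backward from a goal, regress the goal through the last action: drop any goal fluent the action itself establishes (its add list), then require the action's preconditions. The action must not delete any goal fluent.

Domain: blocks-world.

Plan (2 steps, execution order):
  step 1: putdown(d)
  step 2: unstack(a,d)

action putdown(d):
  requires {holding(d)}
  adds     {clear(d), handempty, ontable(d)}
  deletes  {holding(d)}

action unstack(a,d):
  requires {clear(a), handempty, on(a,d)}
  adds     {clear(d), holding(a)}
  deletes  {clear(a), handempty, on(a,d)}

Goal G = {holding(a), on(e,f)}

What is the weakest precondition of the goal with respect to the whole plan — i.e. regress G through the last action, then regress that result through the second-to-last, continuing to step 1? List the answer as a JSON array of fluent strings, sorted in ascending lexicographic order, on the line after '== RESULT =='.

Regress step by step:
  through step 2 (unstack(a,d)): drop {holding(a)}, keep {on(e,f)}, require {clear(a), handempty, on(a,d)}
    → {clear(a), handempty, on(a,d), on(e,f)}
  through step 1 (putdown(d)): drop {handempty}, keep {clear(a), on(a,d), on(e,f)}, require {holding(d)}
    → {clear(a), holding(d), on(a,d), on(e,f)}

== RESULT ==
["clear(a)", "holding(d)", "on(a,d)", "on(e,f)"]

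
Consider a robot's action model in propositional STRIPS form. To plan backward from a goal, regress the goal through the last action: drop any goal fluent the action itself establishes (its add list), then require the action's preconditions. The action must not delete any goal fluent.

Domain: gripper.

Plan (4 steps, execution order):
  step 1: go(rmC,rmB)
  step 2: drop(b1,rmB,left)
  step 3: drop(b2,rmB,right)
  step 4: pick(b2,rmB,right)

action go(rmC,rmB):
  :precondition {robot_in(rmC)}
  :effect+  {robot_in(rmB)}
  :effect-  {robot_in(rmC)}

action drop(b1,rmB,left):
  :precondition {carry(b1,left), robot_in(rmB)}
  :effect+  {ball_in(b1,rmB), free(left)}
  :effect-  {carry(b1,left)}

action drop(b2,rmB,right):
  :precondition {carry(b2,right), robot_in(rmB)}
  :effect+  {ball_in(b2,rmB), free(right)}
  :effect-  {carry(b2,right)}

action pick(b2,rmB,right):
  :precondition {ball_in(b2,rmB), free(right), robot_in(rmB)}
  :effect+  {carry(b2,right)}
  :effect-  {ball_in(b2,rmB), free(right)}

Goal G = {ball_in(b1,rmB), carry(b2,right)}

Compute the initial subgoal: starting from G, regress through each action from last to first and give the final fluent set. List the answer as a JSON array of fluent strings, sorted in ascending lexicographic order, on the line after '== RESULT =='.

Work backward from the goal:
  through step 4 (pick(b2,rmB,right)): drop {carry(b2,right)}, keep {ball_in(b1,rmB)}, require {ball_in(b2,rmB), free(right), robot_in(rmB)}
    → {ball_in(b1,rmB), ball_in(b2,rmB), free(right), robot_in(rmB)}
  through step 3 (drop(b2,rmB,right)): drop {ball_in(b2,rmB), free(right)}, keep {ball_in(b1,rmB), robot_in(rmB)}, require {carry(b2,right), robot_in(rmB)}
    → {ball_in(b1,rmB), carry(b2,right), robot_in(rmB)}
  through step 2 (drop(b1,rmB,left)): drop {ball_in(b1,rmB)}, keep {carry(b2,right), robot_in(rmB)}, require {carry(b1,left), robot_in(rmB)}
    → {carry(b1,left), carry(b2,right), robot_in(rmB)}
  through step 1 (go(rmC,rmB)): drop {robot_in(rmB)}, keep {carry(b1,left), carry(b2,right)}, require {robot_in(rmC)}
    → {carry(b1,left), carry(b2,right), robot_in(rmC)}

== RESULT ==
["carry(b1,left)", "carry(b2,right)", "robot_in(rmC)"]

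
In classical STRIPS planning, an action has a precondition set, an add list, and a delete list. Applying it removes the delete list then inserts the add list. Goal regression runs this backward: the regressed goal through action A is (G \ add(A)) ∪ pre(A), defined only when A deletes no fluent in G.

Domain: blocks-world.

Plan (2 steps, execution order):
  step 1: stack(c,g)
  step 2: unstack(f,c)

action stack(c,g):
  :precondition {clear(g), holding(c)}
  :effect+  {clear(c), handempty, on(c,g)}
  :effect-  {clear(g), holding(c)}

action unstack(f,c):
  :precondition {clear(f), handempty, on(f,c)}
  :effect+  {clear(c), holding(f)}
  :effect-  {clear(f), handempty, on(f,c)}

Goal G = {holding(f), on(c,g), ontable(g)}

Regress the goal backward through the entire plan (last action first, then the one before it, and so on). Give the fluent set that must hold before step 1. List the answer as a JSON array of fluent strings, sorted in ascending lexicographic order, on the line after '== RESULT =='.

Work backward from the goal:
  through step 2 (unstack(f,c)): drop {holding(f)}, keep {on(c,g), ontable(g)}, require {clear(f), handempty, on(f,c)}
    → {clear(f), handempty, on(c,g), on(f,c), ontable(g)}
  through step 1 (stack(c,g)): drop {handempty, on(c,g)}, keep {clear(f), on(f,c), ontable(g)}, require {clear(g), holding(c)}
    → {clear(f), clear(g), holding(c), on(f,c), ontable(g)}

== RESULT ==
["clear(f)", "clear(g)", "holding(c)", "on(f,c)", "ontable(g)"]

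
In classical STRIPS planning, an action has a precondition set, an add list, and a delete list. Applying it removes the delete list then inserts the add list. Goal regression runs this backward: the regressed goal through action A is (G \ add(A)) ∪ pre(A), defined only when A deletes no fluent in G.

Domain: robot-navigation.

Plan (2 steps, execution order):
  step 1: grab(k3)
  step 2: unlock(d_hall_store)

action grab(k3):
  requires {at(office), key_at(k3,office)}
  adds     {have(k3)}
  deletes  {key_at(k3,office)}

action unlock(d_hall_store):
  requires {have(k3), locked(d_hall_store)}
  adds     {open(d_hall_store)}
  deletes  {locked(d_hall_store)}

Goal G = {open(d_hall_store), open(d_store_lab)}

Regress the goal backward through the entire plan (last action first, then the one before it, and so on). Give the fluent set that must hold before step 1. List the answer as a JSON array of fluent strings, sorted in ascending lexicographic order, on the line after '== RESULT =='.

Regress step by step:
  through step 2 (unlock(d_hall_store)): drop {open(d_hall_store)}, keep {open(d_store_lab)}, require {have(k3), locked(d_hall_store)}
    → {have(k3), locked(d_hall_store), open(d_store_lab)}
  through step 1 (grab(k3)): drop {have(k3)}, keep {locked(d_hall_store), open(d_store_lab)}, require {at(office), key_at(k3,office)}
    → {at(office), key_at(k3,office), locked(d_hall_store), open(d_store_lab)}

== RESULT ==
["at(office)", "key_at(k3,office)", "locked(d_hall_store)", "open(d_store_lab)"]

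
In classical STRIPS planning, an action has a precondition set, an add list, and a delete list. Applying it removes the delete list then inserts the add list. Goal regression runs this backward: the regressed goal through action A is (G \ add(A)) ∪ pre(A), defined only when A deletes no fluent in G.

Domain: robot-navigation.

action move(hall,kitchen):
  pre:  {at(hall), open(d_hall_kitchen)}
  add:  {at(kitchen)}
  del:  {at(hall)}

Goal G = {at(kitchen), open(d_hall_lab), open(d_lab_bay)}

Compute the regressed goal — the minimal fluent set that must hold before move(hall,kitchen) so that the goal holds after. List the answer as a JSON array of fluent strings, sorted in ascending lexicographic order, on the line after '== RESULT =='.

Regress:
  G ∩ del = {}  (empty — regression defined)
  G \ add = {at(kitchen), open(d_hall_lab), open(d_lab_bay)} \ {at(kitchen)} = {open(d_hall_lab), open(d_lab_bay)}
  ∪ pre   = {open(d_hall_lab), open(d_lab_bay)} ∪ {at(hall), open(d_hall_kitchen)}
          = {at(hall), open(d_hall_kitchen), open(d_hall_lab), open(d_lab_bay)}

== RESULT ==
["at(hall)", "open(d_hall_kitchen)", "open(d_hall_lab)", "open(d_lab_bay)"]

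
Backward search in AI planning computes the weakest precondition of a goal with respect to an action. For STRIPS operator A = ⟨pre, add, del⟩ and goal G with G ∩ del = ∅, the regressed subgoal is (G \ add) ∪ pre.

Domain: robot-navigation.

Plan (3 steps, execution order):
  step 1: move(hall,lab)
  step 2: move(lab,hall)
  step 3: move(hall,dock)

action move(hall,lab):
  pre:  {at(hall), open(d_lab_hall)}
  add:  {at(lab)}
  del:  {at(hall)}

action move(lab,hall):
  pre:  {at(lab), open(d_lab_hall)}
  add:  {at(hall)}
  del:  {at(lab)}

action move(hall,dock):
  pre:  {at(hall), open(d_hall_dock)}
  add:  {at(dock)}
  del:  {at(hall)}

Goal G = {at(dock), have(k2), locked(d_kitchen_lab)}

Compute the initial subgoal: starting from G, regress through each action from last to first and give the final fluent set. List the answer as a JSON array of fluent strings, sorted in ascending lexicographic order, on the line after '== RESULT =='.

Work backward from the goal:
  through step 3 (move(hall,dock)): drop {at(dock)}, keep {have(k2), locked(d_kitchen_lab)}, require {at(hall), open(d_hall_dock)}
    → {at(hall), have(k2), locked(d_kitchen_lab), open(d_hall_dock)}
  through step 2 (move(lab,hall)): drop {at(hall)}, keep {have(k2), locked(d_kitchen_lab), open(d_hall_dock)}, require {at(lab), open(d_lab_hall)}
    → {at(lab), have(k2), locked(d_kitchen_lab), open(d_hall_dock), open(d_lab_hall)}
  through step 1 (move(hall,lab)): drop {at(lab)}, keep {have(k2), locked(d_kitchen_lab), open(d_hall_dock), open(d_lab_hall)}, require {at(hall), open(d_lab_hall)}
    → {at(hall), have(k2), locked(d_kitchen_lab), open(d_hall_dock), open(d_lab_hall)}

== RESULT ==
["at(hall)", "have(k2)", "locked(d_kitchen_lab)", "open(d_hall_dock)", "open(d_lab_hall)"]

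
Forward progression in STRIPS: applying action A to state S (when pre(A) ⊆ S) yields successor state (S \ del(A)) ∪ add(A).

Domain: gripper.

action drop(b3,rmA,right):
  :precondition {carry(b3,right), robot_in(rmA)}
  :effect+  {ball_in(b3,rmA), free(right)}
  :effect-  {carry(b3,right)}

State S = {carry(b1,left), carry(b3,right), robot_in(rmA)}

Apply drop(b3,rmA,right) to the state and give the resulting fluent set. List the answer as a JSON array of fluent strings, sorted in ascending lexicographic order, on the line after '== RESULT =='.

Compute (S \ del) ∪ add:
  pre ⊆ S: {carry(b3,right), robot_in(rmA)} ⊆ S  — applicable
  S \ del = {carry(b1,left), robot_in(rmA)}
  ∪ add   = {ball_in(b3,rmA), carry(b1,left), free(right), robot_in(rmA)}

== RESULT ==
["ball_in(b3,rmA)", "carry(b1,left)", "free(right)", "robot_in(rmA)"]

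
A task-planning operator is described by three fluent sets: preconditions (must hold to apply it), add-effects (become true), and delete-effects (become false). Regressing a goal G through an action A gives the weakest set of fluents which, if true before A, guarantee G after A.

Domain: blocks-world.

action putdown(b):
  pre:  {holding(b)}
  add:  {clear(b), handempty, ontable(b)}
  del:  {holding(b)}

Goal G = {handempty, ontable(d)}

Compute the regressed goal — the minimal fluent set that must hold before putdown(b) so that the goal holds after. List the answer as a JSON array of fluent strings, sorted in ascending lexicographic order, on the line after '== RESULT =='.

Regress:
  G ∩ del = {}  (empty — regression defined)
  G \ add = {handempty, ontable(d)} \ {clear(b), handempty, ontable(b)} = {ontable(d)}
  ∪ pre   = {ontable(d)} ∪ {holding(b)}
          = {holding(b), ontable(d)}

== RESULT ==
["holding(b)", "ontable(d)"]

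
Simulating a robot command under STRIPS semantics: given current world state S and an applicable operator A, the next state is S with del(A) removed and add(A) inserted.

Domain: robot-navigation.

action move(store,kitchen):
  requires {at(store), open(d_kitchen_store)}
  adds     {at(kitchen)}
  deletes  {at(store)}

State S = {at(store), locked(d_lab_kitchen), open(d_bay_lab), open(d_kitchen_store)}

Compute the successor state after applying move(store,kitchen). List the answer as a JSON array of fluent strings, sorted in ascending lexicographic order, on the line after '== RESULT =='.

Compute (S \ del) ∪ add:
  pre ⊆ S: {at(store), open(d_kitchen_store)} ⊆ S  — applicable
  S \ del = {locked(d_lab_kitchen), open(d_bay_lab), open(d_kitchen_store)}
  ∪ add   = {at(kitchen), locked(d_lab_kitchen), open(d_bay_lab), open(d_kitchen_store)}

== RESULT ==
["at(kitchen)", "locked(d_lab_kitchen)", "open(d_bay_lab)", "open(d_kitchen_store)"]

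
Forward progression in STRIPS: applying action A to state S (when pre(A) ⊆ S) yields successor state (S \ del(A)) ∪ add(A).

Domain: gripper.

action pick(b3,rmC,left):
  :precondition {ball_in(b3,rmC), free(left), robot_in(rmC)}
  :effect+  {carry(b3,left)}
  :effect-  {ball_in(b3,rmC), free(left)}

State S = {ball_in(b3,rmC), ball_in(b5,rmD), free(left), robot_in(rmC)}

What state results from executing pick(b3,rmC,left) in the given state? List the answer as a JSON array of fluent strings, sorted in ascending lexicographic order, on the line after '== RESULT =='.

Compute (S \ del) ∪ add:
  pre ⊆ S: {ball_in(b3,rmC), free(left), robot_in(rmC)} ⊆ S  — applicable
  S \ del = {ball_in(b5,rmD), robot_in(rmC)}
  ∪ add   = {ball_in(b5,rmD), carry(b3,left), robot_in(rmC)}

== RESULT ==
["ball_in(b5,rmD)", "carry(b3,left)", "robot_in(rmC)"]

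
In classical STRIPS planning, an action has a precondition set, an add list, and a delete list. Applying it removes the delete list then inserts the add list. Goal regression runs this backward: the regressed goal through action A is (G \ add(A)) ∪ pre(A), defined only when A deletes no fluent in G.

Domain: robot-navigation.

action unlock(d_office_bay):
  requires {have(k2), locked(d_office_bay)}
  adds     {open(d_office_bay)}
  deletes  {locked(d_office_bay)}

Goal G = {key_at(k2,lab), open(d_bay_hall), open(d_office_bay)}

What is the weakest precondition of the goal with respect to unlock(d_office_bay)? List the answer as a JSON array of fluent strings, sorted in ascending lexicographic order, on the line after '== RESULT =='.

Compute (G \ add) ∪ pre:
  G ∩ del = {}  (empty — regression defined)
  G \ add = {key_at(k2,lab), open(d_bay_hall), open(d_office_bay)} \ {open(d_office_bay)} = {key_at(k2,lab), open(d_bay_hall)}
  ∪ pre   = {key_at(k2,lab), open(d_bay_hall)} ∪ {have(k2), locked(d_office_bay)}
          = {have(k2), key_at(k2,lab), locked(d_office_bay), open(d_bay_hall)}

== RESULT ==
["have(k2)", "key_at(k2,lab)", "locked(d_office_bay)", "open(d_bay_hall)"]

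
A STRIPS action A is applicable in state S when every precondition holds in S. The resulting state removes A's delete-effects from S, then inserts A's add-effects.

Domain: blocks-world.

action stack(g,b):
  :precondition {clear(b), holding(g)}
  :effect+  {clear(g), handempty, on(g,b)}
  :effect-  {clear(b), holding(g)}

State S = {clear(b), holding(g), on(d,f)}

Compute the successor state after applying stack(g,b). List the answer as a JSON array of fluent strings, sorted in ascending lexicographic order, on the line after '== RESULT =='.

Compute (S \ del) ∪ add:
  pre ⊆ S: {clear(b), holding(g)} ⊆ S  — applicable
  S \ del = {on(d,f)}
  ∪ add   = {clear(g), handempty, on(d,f), on(g,b)}

== RESULT ==
["clear(g)", "handempty", "on(d,f)", "on(g,b)"]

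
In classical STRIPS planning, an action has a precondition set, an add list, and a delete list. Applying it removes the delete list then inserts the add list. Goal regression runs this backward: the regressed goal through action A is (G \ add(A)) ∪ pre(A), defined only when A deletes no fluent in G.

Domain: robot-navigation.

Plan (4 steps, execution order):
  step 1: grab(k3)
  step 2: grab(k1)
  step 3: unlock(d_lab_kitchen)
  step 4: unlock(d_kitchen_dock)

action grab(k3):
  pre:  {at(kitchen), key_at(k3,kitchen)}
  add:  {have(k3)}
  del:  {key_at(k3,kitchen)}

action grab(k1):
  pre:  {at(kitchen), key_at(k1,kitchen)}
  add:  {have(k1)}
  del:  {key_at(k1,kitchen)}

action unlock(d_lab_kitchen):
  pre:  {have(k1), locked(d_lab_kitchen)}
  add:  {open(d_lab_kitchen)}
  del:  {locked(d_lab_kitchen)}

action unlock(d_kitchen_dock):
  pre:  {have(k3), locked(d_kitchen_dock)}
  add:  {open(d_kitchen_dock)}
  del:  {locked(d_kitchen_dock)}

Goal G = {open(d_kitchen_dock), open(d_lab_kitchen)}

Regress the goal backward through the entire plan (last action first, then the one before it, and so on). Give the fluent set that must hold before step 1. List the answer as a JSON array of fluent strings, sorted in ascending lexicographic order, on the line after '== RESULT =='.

Regress step by step:
  through step 4 (unlock(d_kitchen_dock)): drop {open(d_kitchen_dock)}, keep {open(d_lab_kitchen)}, require {have(k3), locked(d_kitchen_dock)}
    → {have(k3), locked(d_kitchen_dock), open(d_lab_kitchen)}
  through step 3 (unlock(d_lab_kitchen)): drop {open(d_lab_kitchen)}, keep {have(k3), locked(d_kitchen_dock)}, require {have(k1), locked(d_lab_kitchen)}
    → {have(k1), have(k3), locked(d_kitchen_dock), locked(d_lab_kitchen)}
  through step 2 (grab(k1)): drop {have(k1)}, keep {have(k3), locked(d_kitchen_dock), locked(d_lab_kitchen)}, require {at(kitchen), key_at(k1,kitchen)}
    → {at(kitchen), have(k3), key_at(k1,kitchen), locked(d_kitchen_dock), locked(d_lab_kitchen)}
  through step 1 (grab(k3)): drop {have(k3)}, keep {at(kitchen), key_at(k1,kitchen), locked(d_kitchen_dock), locked(d_lab_kitchen)}, require {at(kitchen), key_at(k3,kitchen)}
    → {at(kitchen), key_at(k1,kitchen), key_at(k3,kitchen), locked(d_kitchen_dock), locked(d_lab_kitchen)}

== RESULT ==
["at(kitchen)", "key_at(k1,kitchen)", "key_at(k3,kitchen)", "locked(d_kitchen_dock)", "locked(d_lab_kitchen)"]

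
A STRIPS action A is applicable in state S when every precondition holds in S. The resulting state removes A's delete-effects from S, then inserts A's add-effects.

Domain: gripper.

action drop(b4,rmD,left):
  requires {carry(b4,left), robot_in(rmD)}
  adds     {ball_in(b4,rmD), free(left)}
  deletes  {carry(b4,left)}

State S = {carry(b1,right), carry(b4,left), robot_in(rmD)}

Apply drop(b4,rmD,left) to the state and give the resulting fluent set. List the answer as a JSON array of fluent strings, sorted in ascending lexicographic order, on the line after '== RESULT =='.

Progress:
  pre ⊆ S: {carry(b4,left), robot_in(rmD)} ⊆ S  — applicable
  S \ del = {carry(b1,right), robot_in(rmD)}
  ∪ add   = {ball_in(b4,rmD), carry(b1,right), free(left), robot_in(rmD)}

== RESULT ==
["ball_in(b4,rmD)", "carry(b1,right)", "free(left)", "robot_in(rmD)"]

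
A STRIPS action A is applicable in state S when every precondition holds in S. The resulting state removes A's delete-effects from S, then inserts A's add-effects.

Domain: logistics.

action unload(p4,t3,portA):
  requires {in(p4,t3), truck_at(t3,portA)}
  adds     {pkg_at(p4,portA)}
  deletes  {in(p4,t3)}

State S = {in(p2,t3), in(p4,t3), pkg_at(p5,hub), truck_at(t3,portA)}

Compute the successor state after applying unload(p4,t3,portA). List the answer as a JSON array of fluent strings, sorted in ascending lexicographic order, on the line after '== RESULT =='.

Progress:
  pre ⊆ S: {in(p4,t3), truck_at(t3,portA)} ⊆ S  — applicable
  S \ del = {in(p2,t3), pkg_at(p5,hub), truck_at(t3,portA)}
  ∪ add   = {in(p2,t3), pkg_at(p4,portA), pkg_at(p5,hub), truck_at(t3,portA)}

== RESULT ==
["in(p2,t3)", "pkg_at(p4,portA)", "pkg_at(p5,hub)", "truck_at(t3,portA)"]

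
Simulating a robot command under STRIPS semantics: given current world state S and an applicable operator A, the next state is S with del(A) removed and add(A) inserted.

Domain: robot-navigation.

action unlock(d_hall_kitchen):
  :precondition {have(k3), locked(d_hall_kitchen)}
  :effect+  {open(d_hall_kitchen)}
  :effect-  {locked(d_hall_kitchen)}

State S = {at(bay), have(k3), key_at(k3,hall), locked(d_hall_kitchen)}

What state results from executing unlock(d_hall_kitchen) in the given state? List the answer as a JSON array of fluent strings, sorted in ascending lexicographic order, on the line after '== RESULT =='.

Compute (S \ del) ∪ add:
  pre ⊆ S: {have(k3), locked(d_hall_kitchen)} ⊆ S  — applicable
  S \ del = {at(bay), have(k3), key_at(k3,hall)}
  ∪ add   = {at(bay), have(k3), key_at(k3,hall), open(d_hall_kitchen)}

== RESULT ==
["at(bay)", "have(k3)", "key_at(k3,hall)", "open(d_hall_kitchen)"]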